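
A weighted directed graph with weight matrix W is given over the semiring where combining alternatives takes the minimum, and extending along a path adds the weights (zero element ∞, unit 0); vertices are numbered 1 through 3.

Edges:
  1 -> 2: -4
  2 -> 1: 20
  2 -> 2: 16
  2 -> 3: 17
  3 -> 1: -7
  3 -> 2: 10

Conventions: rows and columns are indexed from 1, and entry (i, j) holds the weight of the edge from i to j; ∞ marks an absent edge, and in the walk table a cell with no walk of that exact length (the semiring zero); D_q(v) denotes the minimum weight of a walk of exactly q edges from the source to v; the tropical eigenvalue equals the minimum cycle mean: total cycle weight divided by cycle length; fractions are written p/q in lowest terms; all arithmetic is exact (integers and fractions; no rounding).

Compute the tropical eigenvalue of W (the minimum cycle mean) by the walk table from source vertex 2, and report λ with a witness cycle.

q=0: [∞, 0, ∞]
q=1: [20, 16, 17]
q=2: [10, 16, 33]
q=3: [26, 6, 33]
Optimal cycle mean attained by: cycle 1->2->3->1, total (-4) + 17 + (-7), length 3.
Answer: λ = 2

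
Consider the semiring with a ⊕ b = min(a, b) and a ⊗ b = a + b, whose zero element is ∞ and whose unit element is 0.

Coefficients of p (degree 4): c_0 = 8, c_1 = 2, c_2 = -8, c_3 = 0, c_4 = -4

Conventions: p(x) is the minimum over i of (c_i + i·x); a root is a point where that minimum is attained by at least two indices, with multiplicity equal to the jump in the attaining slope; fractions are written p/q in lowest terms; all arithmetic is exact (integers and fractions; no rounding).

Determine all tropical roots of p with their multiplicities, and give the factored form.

hull edge (i=0, c=8) to (i=2, c=-8): slope -8, span 2
hull edge (i=2, c=-8) to (i=4, c=-4): slope 2, span 2
Factored form: p(x) = -4 ⊗ (x ⊕ (-2)) ⊗ (x ⊕ (-2)) ⊗ (x ⊕ 8) ⊗ (x ⊕ 8)
Answer: roots = -2 (mult 2), 8 (mult 2)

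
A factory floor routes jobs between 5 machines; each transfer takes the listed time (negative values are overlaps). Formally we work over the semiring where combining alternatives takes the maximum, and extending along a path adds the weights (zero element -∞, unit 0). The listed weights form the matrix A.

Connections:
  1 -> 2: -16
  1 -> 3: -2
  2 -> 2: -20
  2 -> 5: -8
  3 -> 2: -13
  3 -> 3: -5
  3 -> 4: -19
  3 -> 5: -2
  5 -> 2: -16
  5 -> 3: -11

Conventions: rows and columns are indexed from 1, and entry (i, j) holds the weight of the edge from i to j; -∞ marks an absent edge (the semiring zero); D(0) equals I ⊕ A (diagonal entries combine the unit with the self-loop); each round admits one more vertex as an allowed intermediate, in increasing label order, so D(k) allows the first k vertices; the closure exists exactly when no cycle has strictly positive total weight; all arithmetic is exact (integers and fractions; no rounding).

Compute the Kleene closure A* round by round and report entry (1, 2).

D(0):
  [0, -16, -2, -∞, -∞]
  [-∞, 0, -∞, -∞, -8]
  [-∞, -13, 0, -19, -2]
  [-∞, -∞, -∞, 0, -∞]
  [-∞, -16, -11, -∞, 0]
D(1):
  [0, -16, -2, -∞, -∞]
  [-∞, 0, -∞, -∞, -8]
  [-∞, -13, 0, -19, -2]
  [-∞, -∞, -∞, 0, -∞]
  [-∞, -16, -11, -∞, 0]
D(2):
  [0, -16, -2, -∞, -24]
  [-∞, 0, -∞, -∞, -8]
  [-∞, -13, 0, -19, -2]
  [-∞, -∞, -∞, 0, -∞]
  [-∞, -16, -11, -∞, 0]
D(3):
  [0, -15, -2, -21, -4]
  [-∞, 0, -∞, -∞, -8]
  [-∞, -13, 0, -19, -2]
  [-∞, -∞, -∞, 0, -∞]
  [-∞, -16, -11, -30, 0]
D(4):
  [0, -15, -2, -21, -4]
  [-∞, 0, -∞, -∞, -8]
  [-∞, -13, 0, -19, -2]
  [-∞, -∞, -∞, 0, -∞]
  [-∞, -16, -11, -30, 0]
D(5):
  [0, -15, -2, -21, -4]
  [-∞, 0, -19, -38, -8]
  [-∞, -13, 0, -19, -2]
  [-∞, -∞, -∞, 0, -∞]
  [-∞, -16, -11, -30, 0]
Answer: A*[1][2] = -15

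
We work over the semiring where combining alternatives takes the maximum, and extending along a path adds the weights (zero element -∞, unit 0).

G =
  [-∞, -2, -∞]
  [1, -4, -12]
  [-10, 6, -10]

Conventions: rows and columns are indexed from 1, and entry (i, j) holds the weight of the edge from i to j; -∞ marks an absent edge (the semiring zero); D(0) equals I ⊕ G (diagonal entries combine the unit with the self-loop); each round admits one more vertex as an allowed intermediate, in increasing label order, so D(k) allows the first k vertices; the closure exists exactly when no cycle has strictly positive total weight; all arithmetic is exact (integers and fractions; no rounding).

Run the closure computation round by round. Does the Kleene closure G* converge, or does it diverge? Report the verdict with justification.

D(0):
  [0, -2, -∞]
  [1, 0, -12]
  [-10, 6, 0]
D(1):
  [0, -2, -∞]
  [1, 0, -12]
  [-10, 6, 0]
D(2):
  [0, -2, -14]
  [1, 0, -12]
  [7, 6, 0]
D(3):
  [0, -2, -14]
  [1, 0, -12]
  [7, 6, 0]
Key observation: every diagonal entry stays at the unit through all rounds, so no improving cycle exists.
Answer: CONVERGES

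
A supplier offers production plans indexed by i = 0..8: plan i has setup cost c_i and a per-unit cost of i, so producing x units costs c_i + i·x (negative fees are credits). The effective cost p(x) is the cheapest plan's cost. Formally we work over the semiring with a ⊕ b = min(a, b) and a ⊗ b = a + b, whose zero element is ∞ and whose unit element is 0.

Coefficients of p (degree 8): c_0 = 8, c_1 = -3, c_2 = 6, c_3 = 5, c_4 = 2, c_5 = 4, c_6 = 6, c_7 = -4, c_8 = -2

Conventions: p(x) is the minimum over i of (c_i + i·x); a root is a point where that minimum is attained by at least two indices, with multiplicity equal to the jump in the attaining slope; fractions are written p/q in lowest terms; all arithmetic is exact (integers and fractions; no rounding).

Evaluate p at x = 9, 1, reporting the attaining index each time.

p(9) = min(8+0·9=8, -3+1·9=6, 6+2·9=24, 5+3·9=32, 2+4·9=38, 4+5·9=49, 6+6·9=60, -4+7·9=59, -2+8·9=70) = 6 (attained by i=1)
p(1) = min(8+0·1=8, -3+1·1=-2, 6+2·1=8, 5+3·1=8, 2+4·1=6, 4+5·1=9, 6+6·1=12, -4+7·1=3, -2+8·1=6) = -2 (attained by i=1)
Answer: p(9) = 6; p(1) = -2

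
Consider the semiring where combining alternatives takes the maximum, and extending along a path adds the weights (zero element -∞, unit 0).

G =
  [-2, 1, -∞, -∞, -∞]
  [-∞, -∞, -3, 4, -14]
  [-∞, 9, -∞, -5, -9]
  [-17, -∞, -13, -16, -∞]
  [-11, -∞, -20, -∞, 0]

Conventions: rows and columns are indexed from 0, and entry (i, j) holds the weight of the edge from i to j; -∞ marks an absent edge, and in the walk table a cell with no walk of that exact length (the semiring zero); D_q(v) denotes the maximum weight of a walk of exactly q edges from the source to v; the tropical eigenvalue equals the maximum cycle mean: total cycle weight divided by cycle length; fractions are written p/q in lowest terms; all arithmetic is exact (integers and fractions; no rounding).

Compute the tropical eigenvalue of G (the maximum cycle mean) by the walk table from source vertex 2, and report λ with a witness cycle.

q=0: [-∞, -∞, 0, -∞, -∞]
q=1: [-∞, 9, -∞, -5, -9]
q=2: [-20, -∞, 6, 13, -5]
q=3: [-4, 15, 0, 1, -3]
q=4: [-6, 9, 12, 19, 1]
q=5: [2, 21, 6, 13, 3]
Optimal cycle mean attained by: cycle 1->2->1, total (-3) + 9, length 2.
Answer: λ = 3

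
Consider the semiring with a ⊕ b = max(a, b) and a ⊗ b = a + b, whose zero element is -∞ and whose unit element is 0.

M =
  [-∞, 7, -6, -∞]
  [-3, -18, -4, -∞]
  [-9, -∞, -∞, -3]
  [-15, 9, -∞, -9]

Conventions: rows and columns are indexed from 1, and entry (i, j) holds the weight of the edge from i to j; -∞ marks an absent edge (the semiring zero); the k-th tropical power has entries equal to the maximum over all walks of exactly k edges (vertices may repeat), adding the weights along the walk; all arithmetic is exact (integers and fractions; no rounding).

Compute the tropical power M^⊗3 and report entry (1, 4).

M^⊗2:
  [4, -11, 3, -9]
  [-13, 4, -9, -7]
  [-18, 6, -15, -12]
  [6, 0, 5, -18]
M^⊗3:
  [-6, 11, -2, 0]
  [1, 2, 0, -12]
  [3, -3, 2, -18]
  [-3, 13, 0, 2]
Key observation: the optimum is the walk 1->2->3->4, with weight 7 + (-4) + (-3) = 0.
Optimal value attained by: walk 1->2->3->4.
Answer: (M^⊗3)[1][4] = 0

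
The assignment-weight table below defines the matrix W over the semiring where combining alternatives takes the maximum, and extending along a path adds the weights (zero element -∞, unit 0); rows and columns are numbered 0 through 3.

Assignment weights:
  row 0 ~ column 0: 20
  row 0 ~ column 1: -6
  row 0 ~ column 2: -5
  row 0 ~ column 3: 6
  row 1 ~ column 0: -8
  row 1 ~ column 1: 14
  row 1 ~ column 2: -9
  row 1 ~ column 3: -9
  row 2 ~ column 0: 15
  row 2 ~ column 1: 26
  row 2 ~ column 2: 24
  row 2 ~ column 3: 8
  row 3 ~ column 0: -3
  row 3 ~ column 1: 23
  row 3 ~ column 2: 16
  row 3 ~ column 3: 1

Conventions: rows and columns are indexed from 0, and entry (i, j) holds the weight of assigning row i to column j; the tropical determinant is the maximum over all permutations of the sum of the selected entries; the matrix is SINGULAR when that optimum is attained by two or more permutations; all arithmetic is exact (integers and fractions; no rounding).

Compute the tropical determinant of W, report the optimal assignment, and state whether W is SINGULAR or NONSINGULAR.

σ = (0, 1, 2, 3): 20 + 14 + 24 + 1 = 59
σ = (0, 1, 3, 2): 20 + 14 + 8 + 16 = 58
σ = (0, 2, 1, 3): 20 + (-9) + 26 + 1 = 38
σ = (0, 2, 3, 1): 20 + (-9) + 8 + 23 = 42
σ = (0, 3, 1, 2): 20 + (-9) + 26 + 16 = 53
σ = (0, 3, 2, 1): 20 + (-9) + 24 + 23 = 58
σ = (1, 0, 2, 3): (-6) + (-8) + 24 + 1 = 11
σ = (1, 0, 3, 2): (-6) + (-8) + 8 + 16 = 10
σ = (1, 2, 0, 3): (-6) + (-9) + 15 + 1 = 1
σ = (1, 2, 3, 0): (-6) + (-9) + 8 + (-3) = -10
σ = (1, 3, 0, 2): (-6) + (-9) + 15 + 16 = 16
σ = (1, 3, 2, 0): (-6) + (-9) + 24 + (-3) = 6
σ = (2, 0, 1, 3): (-5) + (-8) + 26 + 1 = 14
σ = (2, 0, 3, 1): (-5) + (-8) + 8 + 23 = 18
σ = (2, 1, 0, 3): (-5) + 14 + 15 + 1 = 25
σ = (2, 1, 3, 0): (-5) + 14 + 8 + (-3) = 14
σ = (2, 3, 0, 1): (-5) + (-9) + 15 + 23 = 24
σ = (2, 3, 1, 0): (-5) + (-9) + 26 + (-3) = 9
σ = (3, 0, 1, 2): 6 + (-8) + 26 + 16 = 40
σ = (3, 0, 2, 1): 6 + (-8) + 24 + 23 = 45
σ = (3, 1, 0, 2): 6 + 14 + 15 + 16 = 51
σ = (3, 1, 2, 0): 6 + 14 + 24 + (-3) = 41
σ = (3, 2, 0, 1): 6 + (-9) + 15 + 23 = 35
σ = (3, 2, 1, 0): 6 + (-9) + 26 + (-3) = 20
Optimal value attained by: σ = (0, 1, 2, 3).
Answer: det⊕(W) = 59; verdict: NONSINGULAR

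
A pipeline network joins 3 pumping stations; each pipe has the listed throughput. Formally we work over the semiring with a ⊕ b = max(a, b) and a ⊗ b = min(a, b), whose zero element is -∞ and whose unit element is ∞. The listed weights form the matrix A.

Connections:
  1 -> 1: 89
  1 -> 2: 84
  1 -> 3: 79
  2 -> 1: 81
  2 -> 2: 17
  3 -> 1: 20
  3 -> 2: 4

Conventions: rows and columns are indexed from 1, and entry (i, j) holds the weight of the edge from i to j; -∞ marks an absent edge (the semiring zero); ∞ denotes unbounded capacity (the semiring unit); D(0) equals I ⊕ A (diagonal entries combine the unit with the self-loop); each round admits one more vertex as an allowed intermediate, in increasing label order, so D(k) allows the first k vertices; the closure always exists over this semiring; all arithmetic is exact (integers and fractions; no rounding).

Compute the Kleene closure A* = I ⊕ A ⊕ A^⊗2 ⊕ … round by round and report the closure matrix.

D(0):
  [∞, 84, 79]
  [81, ∞, -∞]
  [20, 4, ∞]
D(1):
  [∞, 84, 79]
  [81, ∞, 79]
  [20, 20, ∞]
D(2):
  [∞, 84, 79]
  [81, ∞, 79]
  [20, 20, ∞]
D(3):
  [∞, 84, 79]
  [81, ∞, 79]
  [20, 20, ∞]
Answer: A* = [[∞, 84, 79], [81, ∞, 79], [20, 20, ∞]]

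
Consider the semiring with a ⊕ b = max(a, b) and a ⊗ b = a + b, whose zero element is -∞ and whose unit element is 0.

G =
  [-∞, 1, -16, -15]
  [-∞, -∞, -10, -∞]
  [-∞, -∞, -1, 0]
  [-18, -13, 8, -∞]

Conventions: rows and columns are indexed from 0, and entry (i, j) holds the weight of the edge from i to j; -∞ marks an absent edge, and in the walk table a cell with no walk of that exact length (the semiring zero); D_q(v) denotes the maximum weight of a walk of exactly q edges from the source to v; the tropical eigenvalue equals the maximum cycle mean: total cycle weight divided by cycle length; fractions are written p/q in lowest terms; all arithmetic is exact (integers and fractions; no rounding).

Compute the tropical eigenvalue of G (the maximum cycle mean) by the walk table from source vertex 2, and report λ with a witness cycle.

q=0: [-∞, -∞, 0, -∞]
q=1: [-∞, -∞, -1, 0]
q=2: [-18, -13, 8, -1]
q=3: [-19, -14, 7, 8]
q=4: [-10, -5, 16, 7]
Optimal cycle mean attained by: cycle 2->3->2, total 0 + 8, length 2.
Answer: λ = 4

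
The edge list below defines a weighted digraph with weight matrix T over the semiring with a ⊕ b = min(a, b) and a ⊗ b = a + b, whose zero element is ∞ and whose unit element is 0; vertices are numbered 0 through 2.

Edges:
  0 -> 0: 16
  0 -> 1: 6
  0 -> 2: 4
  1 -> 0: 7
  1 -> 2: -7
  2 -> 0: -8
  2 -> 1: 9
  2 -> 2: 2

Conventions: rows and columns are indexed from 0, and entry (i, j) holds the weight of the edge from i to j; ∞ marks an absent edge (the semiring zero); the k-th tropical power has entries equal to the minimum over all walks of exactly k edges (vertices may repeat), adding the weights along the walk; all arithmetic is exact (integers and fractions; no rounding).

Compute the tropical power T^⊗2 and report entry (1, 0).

T^⊗2:
  [-4, 13, -1]
  [-15, 2, -5]
  [-6, -2, -4]
Key observation: the optimum is the walk 1->2->0, with weight (-7) + (-8) = -15.
Optimal value attained by: walk 1->2->0.
Answer: (T^⊗2)[1][0] = -15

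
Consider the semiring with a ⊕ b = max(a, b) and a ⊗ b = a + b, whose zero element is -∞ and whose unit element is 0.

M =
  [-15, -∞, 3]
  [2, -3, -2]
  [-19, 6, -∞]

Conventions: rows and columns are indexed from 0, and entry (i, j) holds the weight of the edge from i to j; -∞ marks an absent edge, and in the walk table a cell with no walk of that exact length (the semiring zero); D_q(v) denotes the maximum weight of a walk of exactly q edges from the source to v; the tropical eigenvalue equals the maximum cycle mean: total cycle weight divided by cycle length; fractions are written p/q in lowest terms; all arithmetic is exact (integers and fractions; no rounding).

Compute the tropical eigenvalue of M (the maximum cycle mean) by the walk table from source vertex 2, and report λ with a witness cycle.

q=0: [-∞, -∞, 0]
q=1: [-19, 6, -∞]
q=2: [8, 3, 4]
q=3: [5, 10, 11]
Optimal cycle mean attained by: cycle 0->2->1->0, total 3 + 6 + 2, length 3.
Answer: λ = 11/3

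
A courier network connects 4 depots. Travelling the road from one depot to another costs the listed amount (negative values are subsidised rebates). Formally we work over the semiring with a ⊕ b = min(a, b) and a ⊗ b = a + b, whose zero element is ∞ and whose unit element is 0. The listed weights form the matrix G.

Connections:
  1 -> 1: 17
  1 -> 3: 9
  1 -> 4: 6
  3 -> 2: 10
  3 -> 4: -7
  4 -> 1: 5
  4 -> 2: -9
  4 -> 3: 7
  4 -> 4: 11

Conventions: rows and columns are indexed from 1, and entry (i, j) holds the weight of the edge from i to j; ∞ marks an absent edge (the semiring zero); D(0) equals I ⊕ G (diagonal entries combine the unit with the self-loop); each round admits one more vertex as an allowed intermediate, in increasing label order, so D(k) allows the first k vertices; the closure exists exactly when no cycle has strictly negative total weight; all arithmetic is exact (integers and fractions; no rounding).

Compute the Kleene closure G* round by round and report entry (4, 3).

D(0):
  [0, ∞, 9, 6]
  [∞, 0, ∞, ∞]
  [∞, 10, 0, -7]
  [5, -9, 7, 0]
D(1):
  [0, ∞, 9, 6]
  [∞, 0, ∞, ∞]
  [∞, 10, 0, -7]
  [5, -9, 7, 0]
D(2):
  [0, ∞, 9, 6]
  [∞, 0, ∞, ∞]
  [∞, 10, 0, -7]
  [5, -9, 7, 0]
D(3):
  [0, 19, 9, 2]
  [∞, 0, ∞, ∞]
  [∞, 10, 0, -7]
  [5, -9, 7, 0]
D(4):
  [0, -7, 9, 2]
  [∞, 0, ∞, ∞]
  [-2, -16, 0, -7]
  [5, -9, 7, 0]
Answer: G*[4][3] = 7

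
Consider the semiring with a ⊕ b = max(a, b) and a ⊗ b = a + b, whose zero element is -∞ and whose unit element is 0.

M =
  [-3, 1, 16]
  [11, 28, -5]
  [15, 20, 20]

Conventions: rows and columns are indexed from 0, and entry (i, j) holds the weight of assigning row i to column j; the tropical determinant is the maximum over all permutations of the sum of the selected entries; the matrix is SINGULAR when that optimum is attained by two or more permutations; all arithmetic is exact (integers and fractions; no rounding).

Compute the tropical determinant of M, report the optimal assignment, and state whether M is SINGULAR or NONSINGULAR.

σ = (0, 1, 2): (-3) + 28 + 20 = 45
σ = (0, 2, 1): (-3) + (-5) + 20 = 12
σ = (1, 0, 2): 1 + 11 + 20 = 32
σ = (1, 2, 0): 1 + (-5) + 15 = 11
σ = (2, 0, 1): 16 + 11 + 20 = 47
σ = (2, 1, 0): 16 + 28 + 15 = 59
Optimal value attained by: σ = (2, 1, 0).
Answer: det⊕(M) = 59; verdict: NONSINGULAR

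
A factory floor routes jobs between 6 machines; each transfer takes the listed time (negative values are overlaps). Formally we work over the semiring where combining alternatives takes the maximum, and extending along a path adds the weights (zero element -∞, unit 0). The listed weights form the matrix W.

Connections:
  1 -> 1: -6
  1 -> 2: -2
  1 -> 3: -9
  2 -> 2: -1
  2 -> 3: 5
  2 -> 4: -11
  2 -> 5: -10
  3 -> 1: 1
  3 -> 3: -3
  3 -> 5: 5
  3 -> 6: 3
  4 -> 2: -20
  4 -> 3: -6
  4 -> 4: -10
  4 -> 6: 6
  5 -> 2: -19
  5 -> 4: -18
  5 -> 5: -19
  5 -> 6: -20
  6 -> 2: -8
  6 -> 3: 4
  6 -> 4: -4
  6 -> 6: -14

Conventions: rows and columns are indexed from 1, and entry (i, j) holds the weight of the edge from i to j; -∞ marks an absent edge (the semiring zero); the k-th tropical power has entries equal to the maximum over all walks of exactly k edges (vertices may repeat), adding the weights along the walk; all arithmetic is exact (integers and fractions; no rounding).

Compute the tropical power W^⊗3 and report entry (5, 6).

W^⊗2:
  [-8, -3, 3, -13, -4, -6]
  [6, -2, 4, -12, 10, 8]
  [-2, -1, 7, -1, 2, 0]
  [-5, -2, 10, 2, -1, -3]
  [-∞, -20, -14, -24, -29, -12]
  [5, -9, 1, -14, 9, 7]
W^⊗3:
  [4, -4, 2, -10, 8, 6]
  [5, 4, 12, 4, 9, 7]
  [8, -2, 4, -4, 12, 10]
  [11, -3, 7, -7, 15, 13]
  [-13, -20, -8, -16, -9, -11]
  [2, 3, 11, 3, 6, 4]
Key observation: the optimum is the walk 5->2->3->6, with weight (-19) + 5 + 3 = -11.
Optimal value attained by: walk 5->2->3->6.
Answer: (W^⊗3)[5][6] = -11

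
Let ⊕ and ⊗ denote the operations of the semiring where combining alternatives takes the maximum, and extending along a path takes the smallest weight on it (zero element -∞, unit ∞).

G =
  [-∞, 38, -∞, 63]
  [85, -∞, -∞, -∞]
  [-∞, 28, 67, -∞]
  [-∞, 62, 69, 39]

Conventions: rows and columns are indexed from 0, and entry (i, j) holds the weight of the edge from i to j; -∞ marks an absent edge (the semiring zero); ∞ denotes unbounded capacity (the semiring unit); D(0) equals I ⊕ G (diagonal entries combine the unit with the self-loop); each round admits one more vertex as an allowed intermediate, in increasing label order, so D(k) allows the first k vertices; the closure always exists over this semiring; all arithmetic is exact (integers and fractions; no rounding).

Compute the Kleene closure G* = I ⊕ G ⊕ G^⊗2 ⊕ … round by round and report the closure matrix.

D(0):
  [∞, 38, -∞, 63]
  [85, ∞, -∞, -∞]
  [-∞, 28, ∞, -∞]
  [-∞, 62, 69, ∞]
D(1):
  [∞, 38, -∞, 63]
  [85, ∞, -∞, 63]
  [-∞, 28, ∞, -∞]
  [-∞, 62, 69, ∞]
D(2):
  [∞, 38, -∞, 63]
  [85, ∞, -∞, 63]
  [28, 28, ∞, 28]
  [62, 62, 69, ∞]
D(3):
  [∞, 38, -∞, 63]
  [85, ∞, -∞, 63]
  [28, 28, ∞, 28]
  [62, 62, 69, ∞]
D(4):
  [∞, 62, 63, 63]
  [85, ∞, 63, 63]
  [28, 28, ∞, 28]
  [62, 62, 69, ∞]
Answer: G* = [[∞, 62, 63, 63], [85, ∞, 63, 63], [28, 28, ∞, 28], [62, 62, 69, ∞]]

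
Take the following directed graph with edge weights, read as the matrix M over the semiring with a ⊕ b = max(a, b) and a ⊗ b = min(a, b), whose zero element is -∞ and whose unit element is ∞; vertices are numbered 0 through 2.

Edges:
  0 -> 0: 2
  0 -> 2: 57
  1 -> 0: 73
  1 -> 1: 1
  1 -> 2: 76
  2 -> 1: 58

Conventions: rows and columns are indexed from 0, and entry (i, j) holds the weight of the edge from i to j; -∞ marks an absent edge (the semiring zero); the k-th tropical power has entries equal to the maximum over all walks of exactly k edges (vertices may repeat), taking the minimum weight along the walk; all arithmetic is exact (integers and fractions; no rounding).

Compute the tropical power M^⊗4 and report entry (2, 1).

M^⊗2:
  [2, 57, 2]
  [2, 58, 57]
  [58, 1, 58]
M^⊗3:
  [57, 2, 57]
  [58, 57, 58]
  [2, 58, 57]
M^⊗4:
  [2, 57, 57]
  [57, 58, 57]
  [58, 57, 58]
Key observation: the optimum is the walk 2->1->0->2->1, with weight 58 min 73 min 57 min 58 = 57.
Optimal value attained by: walk 2->1->0->2->1.
Answer: (M^⊗4)[2][1] = 57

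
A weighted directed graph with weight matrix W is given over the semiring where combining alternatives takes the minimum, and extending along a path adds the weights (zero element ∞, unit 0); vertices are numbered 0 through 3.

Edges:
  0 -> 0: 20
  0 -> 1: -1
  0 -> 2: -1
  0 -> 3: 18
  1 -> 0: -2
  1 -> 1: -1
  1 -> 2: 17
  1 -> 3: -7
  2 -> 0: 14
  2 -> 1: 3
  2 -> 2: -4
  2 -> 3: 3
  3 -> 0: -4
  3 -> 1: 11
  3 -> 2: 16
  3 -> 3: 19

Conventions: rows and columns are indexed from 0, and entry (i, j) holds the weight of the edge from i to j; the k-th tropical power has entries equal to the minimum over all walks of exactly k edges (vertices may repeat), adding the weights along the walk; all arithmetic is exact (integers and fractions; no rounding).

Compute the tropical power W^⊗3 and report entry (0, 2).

W^⊗2:
  [-3, -2, -5, -8]
  [-11, -3, -3, -8]
  [-1, -1, -8, -4]
  [9, -5, -5, 4]
W^⊗3:
  [-12, -4, -9, -9]
  [-12, -12, -12, -10]
  [-8, -5, -12, -8]
  [-7, -6, -9, -12]
Key observation: the optimum is the walk 0->2->2->2, with weight (-1) + (-4) + (-4) = -9.
Optimal value attained by: walk 0->2->2->2.
Answer: (W^⊗3)[0][2] = -9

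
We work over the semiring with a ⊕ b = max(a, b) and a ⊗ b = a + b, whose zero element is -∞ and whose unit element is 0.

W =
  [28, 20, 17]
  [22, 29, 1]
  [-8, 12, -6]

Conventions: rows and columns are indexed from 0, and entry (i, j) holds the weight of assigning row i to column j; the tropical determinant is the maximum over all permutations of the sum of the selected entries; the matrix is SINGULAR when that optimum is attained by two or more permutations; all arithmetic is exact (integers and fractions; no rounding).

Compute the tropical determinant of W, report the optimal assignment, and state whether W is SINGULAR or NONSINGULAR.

σ = (0, 1, 2): 28 + 29 + (-6) = 51
σ = (0, 2, 1): 28 + 1 + 12 = 41
σ = (1, 0, 2): 20 + 22 + (-6) = 36
σ = (1, 2, 0): 20 + 1 + (-8) = 13
σ = (2, 0, 1): 17 + 22 + 12 = 51
σ = (2, 1, 0): 17 + 29 + (-8) = 38
Optimal value attained by: σ = (0, 1, 2).
Answer: det⊕(W) = 51; verdict: SINGULAR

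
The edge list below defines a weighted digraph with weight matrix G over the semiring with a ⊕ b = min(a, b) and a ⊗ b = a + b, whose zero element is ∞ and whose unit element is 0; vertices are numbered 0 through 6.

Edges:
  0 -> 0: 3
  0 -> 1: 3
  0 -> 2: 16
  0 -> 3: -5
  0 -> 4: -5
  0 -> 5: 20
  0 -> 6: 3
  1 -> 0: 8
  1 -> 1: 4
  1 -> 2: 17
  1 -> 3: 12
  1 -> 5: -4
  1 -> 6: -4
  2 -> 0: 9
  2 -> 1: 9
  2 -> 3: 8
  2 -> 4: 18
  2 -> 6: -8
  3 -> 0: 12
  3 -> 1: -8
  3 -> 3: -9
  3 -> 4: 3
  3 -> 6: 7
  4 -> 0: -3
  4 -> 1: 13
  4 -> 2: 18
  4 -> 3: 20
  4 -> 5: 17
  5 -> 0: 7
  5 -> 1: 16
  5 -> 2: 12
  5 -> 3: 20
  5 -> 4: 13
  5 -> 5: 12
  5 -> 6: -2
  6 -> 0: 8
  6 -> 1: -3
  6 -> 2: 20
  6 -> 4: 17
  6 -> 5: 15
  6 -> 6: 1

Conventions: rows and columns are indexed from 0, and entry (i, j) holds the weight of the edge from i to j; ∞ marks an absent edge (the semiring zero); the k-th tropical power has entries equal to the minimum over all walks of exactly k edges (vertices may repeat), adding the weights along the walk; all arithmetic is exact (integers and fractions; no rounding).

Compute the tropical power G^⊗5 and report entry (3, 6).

G^⊗2:
  [-8, -13, 13, -14, -2, -1, -1]
  [3, -7, 8, 3, 3, 0, -6]
  [0, -11, 12, -1, 4, 5, -7]
  [0, -17, 9, -18, -6, -12, -12]
  [0, 0, 13, -8, -8, 9, 0]
  [6, -5, 18, 2, 2, 12, -1]
  [5, -2, 14, 3, 3, -7, -7]
G^⊗3:
  [-5, -22, 4, -23, -13, -17, -17]
  [0, -9, 10, -6, -2, -11, -11]
  [-3, -10, 6, -10, -5, -15, -15]
  [-9, -26, 0, -27, -15, -21, -21]
  [-11, -16, 10, -17, -5, -4, -4]
  [-1, -6, 12, -7, 1, -9, -9]
  [0, -10, 5, -6, 0, -6, -9]
G^⊗4:
  [-16, -31, -5, -32, -20, -26, -26]
  [-5, -14, 1, -15, -5, -13, -13]
  [-8, -18, -3, -19, -8, -14, -17]
  [-18, -35, -9, -36, -24, -30, -30]
  [-8, -25, 1, -26, -16, -20, -20]
  [-2, -15, 3, -16, -6, -10, -11]
  [-3, -14, 6, -15, -5, -14, -14]
G^⊗5:
  [-23, -40, -14, -41, -29, -35, -35]
  [-8, -23, -1, -24, -12, -18, -18]
  [-11, -27, -2, -28, -16, -22, -22]
  [-27, -44, -18, -45, -33, -39, -39]
  [-19, -34, -8, -35, -23, -29, -29]
  [-9, -24, 2, -25, -13, -19, -19]
  [-8, -23, -2, -24, -12, -18, -18]
Key observation: the optimum is the walk 3->3->3->3->1->6, with weight (-9) + (-9) + (-9) + (-8) + (-4) = -39.
Optimal value attained by: walk 3->3->3->3->1->6.
Answer: (G^⊗5)[3][6] = -39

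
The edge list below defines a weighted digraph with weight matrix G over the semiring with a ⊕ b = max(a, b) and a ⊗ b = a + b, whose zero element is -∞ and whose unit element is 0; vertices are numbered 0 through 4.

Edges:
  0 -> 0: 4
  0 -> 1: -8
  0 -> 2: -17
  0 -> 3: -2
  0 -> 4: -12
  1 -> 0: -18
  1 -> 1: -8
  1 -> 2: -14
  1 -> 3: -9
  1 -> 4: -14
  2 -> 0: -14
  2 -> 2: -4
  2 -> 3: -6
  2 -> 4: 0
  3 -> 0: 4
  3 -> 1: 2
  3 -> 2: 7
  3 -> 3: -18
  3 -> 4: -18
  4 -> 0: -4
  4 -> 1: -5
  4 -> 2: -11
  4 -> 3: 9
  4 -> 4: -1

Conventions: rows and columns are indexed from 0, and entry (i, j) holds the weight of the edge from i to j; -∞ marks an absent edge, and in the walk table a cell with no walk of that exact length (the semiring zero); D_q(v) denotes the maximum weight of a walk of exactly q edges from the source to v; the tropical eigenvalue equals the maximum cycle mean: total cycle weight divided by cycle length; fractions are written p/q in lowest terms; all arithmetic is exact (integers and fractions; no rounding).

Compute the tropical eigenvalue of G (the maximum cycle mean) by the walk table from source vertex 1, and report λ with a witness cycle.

q=0: [-∞, 0, -∞, -∞, -∞]
q=1: [-18, -8, -14, -9, -14]
q=2: [-5, -7, -2, -5, -14]
q=3: [-1, -3, 2, -5, -2]
q=4: [3, -3, 2, 7, 2]
q=5: [11, 9, 14, 11, 2]
Optimal cycle mean attained by: cycle 2->4->3->2, total 0 + 9 + 7, length 3.
Answer: λ = 16/3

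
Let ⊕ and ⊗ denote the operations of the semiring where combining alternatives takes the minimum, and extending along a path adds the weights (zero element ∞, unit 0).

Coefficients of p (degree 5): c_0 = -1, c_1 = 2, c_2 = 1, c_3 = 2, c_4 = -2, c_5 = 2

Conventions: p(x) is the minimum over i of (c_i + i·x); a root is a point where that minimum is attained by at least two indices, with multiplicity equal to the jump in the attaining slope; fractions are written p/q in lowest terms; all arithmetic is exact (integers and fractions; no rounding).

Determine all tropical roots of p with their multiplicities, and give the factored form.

hull edge (i=0, c=-1) to (i=4, c=-2): slope -1/4, span 4
hull edge (i=4, c=-2) to (i=5, c=2): slope 4, span 1
Factored form: p(x) = 2 ⊗ (x ⊕ (-4)) ⊗ (x ⊕ 1/4) ⊗ (x ⊕ 1/4) ⊗ (x ⊕ 1/4) ⊗ (x ⊕ 1/4)
Answer: roots = -4 (mult 1), 1/4 (mult 4)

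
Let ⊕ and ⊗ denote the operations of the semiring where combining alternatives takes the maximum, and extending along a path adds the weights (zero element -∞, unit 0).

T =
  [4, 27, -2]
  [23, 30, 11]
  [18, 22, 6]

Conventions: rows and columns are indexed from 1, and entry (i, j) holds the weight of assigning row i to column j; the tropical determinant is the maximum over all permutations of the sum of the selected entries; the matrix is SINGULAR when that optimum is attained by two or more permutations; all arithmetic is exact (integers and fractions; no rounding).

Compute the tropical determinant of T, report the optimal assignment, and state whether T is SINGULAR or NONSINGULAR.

σ = (1, 2, 3): 4 + 30 + 6 = 40
σ = (1, 3, 2): 4 + 11 + 22 = 37
σ = (2, 1, 3): 27 + 23 + 6 = 56
σ = (2, 3, 1): 27 + 11 + 18 = 56
σ = (3, 1, 2): (-2) + 23 + 22 = 43
σ = (3, 2, 1): (-2) + 30 + 18 = 46
Optimal value attained by: σ = (2, 1, 3).
Answer: det⊕(T) = 56; verdict: SINGULAR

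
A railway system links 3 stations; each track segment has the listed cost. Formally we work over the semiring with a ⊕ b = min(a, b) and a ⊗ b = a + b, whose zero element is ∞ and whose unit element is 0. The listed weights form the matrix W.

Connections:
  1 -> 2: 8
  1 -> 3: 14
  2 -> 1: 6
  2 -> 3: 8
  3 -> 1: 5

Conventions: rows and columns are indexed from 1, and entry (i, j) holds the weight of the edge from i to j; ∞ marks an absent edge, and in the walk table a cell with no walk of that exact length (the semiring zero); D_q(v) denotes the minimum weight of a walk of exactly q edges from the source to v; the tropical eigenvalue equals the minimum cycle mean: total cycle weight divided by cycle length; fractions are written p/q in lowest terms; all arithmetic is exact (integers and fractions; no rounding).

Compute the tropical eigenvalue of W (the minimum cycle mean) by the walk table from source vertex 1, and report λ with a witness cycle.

q=0: [0, ∞, ∞]
q=1: [∞, 8, 14]
q=2: [14, ∞, 16]
q=3: [21, 22, 28]
Optimal cycle mean attained by: cycle 1->2->1, total 8 + 6, length 2.
Answer: λ = 7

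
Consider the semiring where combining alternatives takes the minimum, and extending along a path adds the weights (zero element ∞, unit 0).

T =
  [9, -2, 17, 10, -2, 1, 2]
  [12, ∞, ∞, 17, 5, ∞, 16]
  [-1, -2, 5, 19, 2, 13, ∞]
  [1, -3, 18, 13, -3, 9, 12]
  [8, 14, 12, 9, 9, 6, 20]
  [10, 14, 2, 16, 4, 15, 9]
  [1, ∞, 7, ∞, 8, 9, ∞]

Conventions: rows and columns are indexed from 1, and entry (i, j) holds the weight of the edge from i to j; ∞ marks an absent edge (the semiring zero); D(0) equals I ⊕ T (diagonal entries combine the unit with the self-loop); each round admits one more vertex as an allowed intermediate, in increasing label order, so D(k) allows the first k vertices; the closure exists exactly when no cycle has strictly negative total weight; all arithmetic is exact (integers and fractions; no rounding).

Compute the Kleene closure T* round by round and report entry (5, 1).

D(0):
  [0, -2, 17, 10, -2, 1, 2]
  [12, 0, ∞, 17, 5, ∞, 16]
  [-1, -2, 0, 19, 2, 13, ∞]
  [1, -3, 18, 0, -3, 9, 12]
  [8, 14, 12, 9, 0, 6, 20]
  [10, 14, 2, 16, 4, 0, 9]
  [1, ∞, 7, ∞, 8, 9, 0]
D(1):
  [0, -2, 17, 10, -2, 1, 2]
  [12, 0, 29, 17, 5, 13, 14]
  [-1, -3, 0, 9, -3, 0, 1]
  [1, -3, 18, 0, -3, 2, 3]
  [8, 6, 12, 9, 0, 6, 10]
  [10, 8, 2, 16, 4, 0, 9]
  [1, -1, 7, 11, -1, 2, 0]
D(2):
  [0, -2, 17, 10, -2, 1, 2]
  [12, 0, 29, 17, 5, 13, 14]
  [-1, -3, 0, 9, -3, 0, 1]
  [1, -3, 18, 0, -3, 2, 3]
  [8, 6, 12, 9, 0, 6, 10]
  [10, 8, 2, 16, 4, 0, 9]
  [1, -1, 7, 11, -1, 2, 0]
D(3):
  [0, -2, 17, 10, -2, 1, 2]
  [12, 0, 29, 17, 5, 13, 14]
  [-1, -3, 0, 9, -3, 0, 1]
  [1, -3, 18, 0, -3, 2, 3]
  [8, 6, 12, 9, 0, 6, 10]
  [1, -1, 2, 11, -1, 0, 3]
  [1, -1, 7, 11, -1, 2, 0]
D(4):
  [0, -2, 17, 10, -2, 1, 2]
  [12, 0, 29, 17, 5, 13, 14]
  [-1, -3, 0, 9, -3, 0, 1]
  [1, -3, 18, 0, -3, 2, 3]
  [8, 6, 12, 9, 0, 6, 10]
  [1, -1, 2, 11, -1, 0, 3]
  [1, -1, 7, 11, -1, 2, 0]
D(5):
  [0, -2, 10, 7, -2, 1, 2]
  [12, 0, 17, 14, 5, 11, 14]
  [-1, -3, 0, 6, -3, 0, 1]
  [1, -3, 9, 0, -3, 2, 3]
  [8, 6, 12, 9, 0, 6, 10]
  [1, -1, 2, 8, -1, 0, 3]
  [1, -1, 7, 8, -1, 2, 0]
D(6):
  [0, -2, 3, 7, -2, 1, 2]
  [12, 0, 13, 14, 5, 11, 14]
  [-1, -3, 0, 6, -3, 0, 1]
  [1, -3, 4, 0, -3, 2, 3]
  [7, 5, 8, 9, 0, 6, 9]
  [1, -1, 2, 8, -1, 0, 3]
  [1, -1, 4, 8, -1, 2, 0]
D(7):
  [0, -2, 3, 7, -2, 1, 2]
  [12, 0, 13, 14, 5, 11, 14]
  [-1, -3, 0, 6, -3, 0, 1]
  [1, -3, 4, 0, -3, 2, 3]
  [7, 5, 8, 9, 0, 6, 9]
  [1, -1, 2, 8, -1, 0, 3]
  [1, -1, 4, 8, -1, 2, 0]
Answer: T*[5][1] = 7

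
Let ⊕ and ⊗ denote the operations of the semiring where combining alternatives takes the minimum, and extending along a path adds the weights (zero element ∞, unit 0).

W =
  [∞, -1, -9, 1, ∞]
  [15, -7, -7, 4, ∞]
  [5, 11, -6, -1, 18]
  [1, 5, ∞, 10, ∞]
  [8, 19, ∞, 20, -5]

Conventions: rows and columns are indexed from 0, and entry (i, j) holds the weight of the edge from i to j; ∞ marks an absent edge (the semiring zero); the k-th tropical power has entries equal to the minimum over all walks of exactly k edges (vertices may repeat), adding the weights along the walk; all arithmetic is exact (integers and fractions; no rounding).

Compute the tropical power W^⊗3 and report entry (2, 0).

W^⊗2:
  [-4, -8, -15, -10, 9]
  [-2, -14, -14, -8, 11]
  [-1, 4, -12, -7, 12]
  [11, -2, -8, 2, ∞]
  [3, 7, -1, 9, -10]
W^⊗3:
  [-10, -15, -21, -16, 3]
  [-9, -21, -21, -15, 4]
  [-7, -3, -18, -13, 6]
  [-3, -9, -14, -9, 10]
  [-2, 0, -7, -2, -15]
Key observation: the optimum is the walk 2->2->2->0, with weight (-6) + (-6) + 5 = -7.
Optimal value attained by: walk 2->2->2->0.
Answer: (W^⊗3)[2][0] = -7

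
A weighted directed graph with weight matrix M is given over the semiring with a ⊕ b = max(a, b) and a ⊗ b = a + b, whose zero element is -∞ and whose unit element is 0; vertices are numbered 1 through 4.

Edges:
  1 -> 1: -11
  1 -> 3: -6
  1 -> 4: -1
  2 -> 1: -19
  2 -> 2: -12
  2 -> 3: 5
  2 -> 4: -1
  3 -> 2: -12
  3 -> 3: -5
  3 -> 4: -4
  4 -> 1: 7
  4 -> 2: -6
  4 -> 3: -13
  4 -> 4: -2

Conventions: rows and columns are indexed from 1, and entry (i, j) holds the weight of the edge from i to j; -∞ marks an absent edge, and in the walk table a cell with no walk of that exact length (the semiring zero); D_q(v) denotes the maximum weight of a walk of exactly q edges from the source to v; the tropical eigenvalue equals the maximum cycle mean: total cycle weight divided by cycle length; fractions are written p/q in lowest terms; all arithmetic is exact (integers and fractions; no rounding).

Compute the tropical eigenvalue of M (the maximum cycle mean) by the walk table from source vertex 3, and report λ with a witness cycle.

q=0: [-∞, -∞, 0, -∞]
q=1: [-∞, -12, -5, -4]
q=2: [3, -10, -7, -6]
q=3: [1, -12, -3, 2]
q=4: [9, -4, -5, 0]
Optimal cycle mean attained by: cycle 1->4->1, total (-1) + 7, length 2.
Answer: λ = 3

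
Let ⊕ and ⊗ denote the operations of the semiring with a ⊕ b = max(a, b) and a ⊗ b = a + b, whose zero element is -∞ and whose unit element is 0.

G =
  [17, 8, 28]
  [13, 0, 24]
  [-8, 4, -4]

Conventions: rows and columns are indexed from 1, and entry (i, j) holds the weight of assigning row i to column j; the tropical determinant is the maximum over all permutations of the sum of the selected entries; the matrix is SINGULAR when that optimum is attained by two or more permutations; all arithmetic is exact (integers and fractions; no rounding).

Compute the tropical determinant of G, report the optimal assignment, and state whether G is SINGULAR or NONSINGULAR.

σ = (1, 2, 3): 17 + 0 + (-4) = 13
σ = (1, 3, 2): 17 + 24 + 4 = 45
σ = (2, 1, 3): 8 + 13 + (-4) = 17
σ = (2, 3, 1): 8 + 24 + (-8) = 24
σ = (3, 1, 2): 28 + 13 + 4 = 45
σ = (3, 2, 1): 28 + 0 + (-8) = 20
Optimal value attained by: σ = (1, 3, 2).
Answer: det⊕(G) = 45; verdict: SINGULAR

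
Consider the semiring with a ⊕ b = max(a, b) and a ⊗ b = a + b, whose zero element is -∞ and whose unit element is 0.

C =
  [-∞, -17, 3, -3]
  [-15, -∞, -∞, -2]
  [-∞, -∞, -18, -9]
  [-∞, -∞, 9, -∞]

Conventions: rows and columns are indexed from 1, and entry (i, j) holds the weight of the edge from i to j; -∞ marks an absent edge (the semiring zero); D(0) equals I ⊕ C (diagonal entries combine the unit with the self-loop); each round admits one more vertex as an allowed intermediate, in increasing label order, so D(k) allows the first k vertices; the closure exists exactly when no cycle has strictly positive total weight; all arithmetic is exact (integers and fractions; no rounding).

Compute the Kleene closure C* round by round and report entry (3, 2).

D(0):
  [0, -17, 3, -3]
  [-15, 0, -∞, -2]
  [-∞, -∞, 0, -9]
  [-∞, -∞, 9, 0]
D(1):
  [0, -17, 3, -3]
  [-15, 0, -12, -2]
  [-∞, -∞, 0, -9]
  [-∞, -∞, 9, 0]
D(2):
  [0, -17, 3, -3]
  [-15, 0, -12, -2]
  [-∞, -∞, 0, -9]
  [-∞, -∞, 9, 0]
D(3):
  [0, -17, 3, -3]
  [-15, 0, -12, -2]
  [-∞, -∞, 0, -9]
  [-∞, -∞, 9, 0]
D(4):
  [0, -17, 6, -3]
  [-15, 0, 7, -2]
  [-∞, -∞, 0, -9]
  [-∞, -∞, 9, 0]
Answer: C*[3][2] = -∞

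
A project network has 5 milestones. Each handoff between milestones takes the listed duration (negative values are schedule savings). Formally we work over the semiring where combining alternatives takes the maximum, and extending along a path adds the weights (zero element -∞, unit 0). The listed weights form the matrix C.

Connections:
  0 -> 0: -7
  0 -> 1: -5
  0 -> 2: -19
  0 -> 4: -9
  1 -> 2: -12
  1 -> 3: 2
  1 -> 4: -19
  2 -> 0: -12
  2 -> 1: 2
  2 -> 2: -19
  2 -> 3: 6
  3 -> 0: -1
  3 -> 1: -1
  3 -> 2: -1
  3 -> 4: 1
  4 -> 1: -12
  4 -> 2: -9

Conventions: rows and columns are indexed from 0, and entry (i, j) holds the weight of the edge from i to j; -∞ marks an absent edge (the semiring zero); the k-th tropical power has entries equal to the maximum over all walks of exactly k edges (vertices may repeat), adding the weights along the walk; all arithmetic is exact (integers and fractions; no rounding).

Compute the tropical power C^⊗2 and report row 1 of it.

C^⊗2:
  [-14, -12, -17, -3, -16]
  [1, 1, 1, -6, 3]
  [5, 5, 5, 4, 7]
  [-8, 1, -8, 5, -10]
  [-21, -7, -24, -3, -31]
Answer: row 1 of C^⊗2 = [1, 1, 1, -6, 3]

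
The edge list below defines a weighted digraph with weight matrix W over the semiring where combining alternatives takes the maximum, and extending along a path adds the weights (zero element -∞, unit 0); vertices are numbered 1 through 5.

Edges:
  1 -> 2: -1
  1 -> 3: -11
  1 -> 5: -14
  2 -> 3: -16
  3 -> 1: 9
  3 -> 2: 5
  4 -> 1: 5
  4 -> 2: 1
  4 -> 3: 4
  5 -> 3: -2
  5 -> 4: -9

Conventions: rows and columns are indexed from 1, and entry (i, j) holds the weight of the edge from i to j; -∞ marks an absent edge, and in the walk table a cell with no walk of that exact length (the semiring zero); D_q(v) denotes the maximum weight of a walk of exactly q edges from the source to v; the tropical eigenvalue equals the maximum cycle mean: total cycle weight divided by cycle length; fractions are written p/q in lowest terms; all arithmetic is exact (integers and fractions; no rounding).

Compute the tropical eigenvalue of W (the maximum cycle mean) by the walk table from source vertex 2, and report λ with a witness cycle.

q=0: [-∞, 0, -∞, -∞, -∞]
q=1: [-∞, -∞, -16, -∞, -∞]
q=2: [-7, -11, -∞, -∞, -∞]
q=3: [-∞, -8, -18, -∞, -21]
q=4: [-9, -13, -23, -30, -∞]
q=5: [-14, -10, -20, -∞, -23]
Optimal cycle mean attained by: cycle 1->3->1, total (-11) + 9, length 2.
Answer: λ = -1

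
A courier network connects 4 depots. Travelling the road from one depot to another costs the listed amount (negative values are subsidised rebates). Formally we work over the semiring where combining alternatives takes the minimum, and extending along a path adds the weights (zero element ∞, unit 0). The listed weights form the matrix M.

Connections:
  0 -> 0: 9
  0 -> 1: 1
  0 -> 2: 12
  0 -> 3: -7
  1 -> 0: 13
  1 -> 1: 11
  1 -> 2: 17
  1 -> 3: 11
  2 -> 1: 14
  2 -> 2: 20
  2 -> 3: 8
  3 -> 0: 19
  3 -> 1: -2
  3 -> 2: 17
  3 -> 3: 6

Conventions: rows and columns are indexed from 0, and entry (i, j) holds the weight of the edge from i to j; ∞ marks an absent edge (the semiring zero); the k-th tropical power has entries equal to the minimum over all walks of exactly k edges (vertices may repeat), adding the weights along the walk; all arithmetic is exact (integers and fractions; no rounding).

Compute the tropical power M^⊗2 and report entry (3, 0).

M^⊗2:
  [12, -9, 10, -1]
  [22, 9, 25, 6]
  [27, 6, 25, 14]
  [11, 4, 15, 9]
Key observation: the optimum is the walk 3->1->0, with weight (-2) + 13 = 11.
Optimal value attained by: walk 3->1->0.
Answer: (M^⊗2)[3][0] = 11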